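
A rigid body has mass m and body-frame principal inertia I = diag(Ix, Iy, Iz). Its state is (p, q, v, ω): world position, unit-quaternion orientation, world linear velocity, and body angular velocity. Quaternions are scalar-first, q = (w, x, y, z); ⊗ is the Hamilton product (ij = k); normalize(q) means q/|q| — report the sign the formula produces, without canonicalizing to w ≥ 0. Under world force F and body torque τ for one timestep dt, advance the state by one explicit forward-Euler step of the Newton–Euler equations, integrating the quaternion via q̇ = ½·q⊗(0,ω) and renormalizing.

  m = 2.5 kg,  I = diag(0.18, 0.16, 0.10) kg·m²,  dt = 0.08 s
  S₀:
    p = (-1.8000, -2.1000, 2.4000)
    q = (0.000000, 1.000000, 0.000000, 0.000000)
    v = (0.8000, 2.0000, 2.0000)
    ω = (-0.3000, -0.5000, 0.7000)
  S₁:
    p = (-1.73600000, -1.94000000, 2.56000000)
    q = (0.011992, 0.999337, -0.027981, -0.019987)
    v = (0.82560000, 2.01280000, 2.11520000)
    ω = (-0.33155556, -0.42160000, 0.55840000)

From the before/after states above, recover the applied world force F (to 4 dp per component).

velocity change Δv = (0.02560000, 0.01280000, 0.11520000)
m·(v₁−v₀)/dt = (0.8000, 0.4000, 3.6000)

F = (0.8000, 0.4000, 3.6000)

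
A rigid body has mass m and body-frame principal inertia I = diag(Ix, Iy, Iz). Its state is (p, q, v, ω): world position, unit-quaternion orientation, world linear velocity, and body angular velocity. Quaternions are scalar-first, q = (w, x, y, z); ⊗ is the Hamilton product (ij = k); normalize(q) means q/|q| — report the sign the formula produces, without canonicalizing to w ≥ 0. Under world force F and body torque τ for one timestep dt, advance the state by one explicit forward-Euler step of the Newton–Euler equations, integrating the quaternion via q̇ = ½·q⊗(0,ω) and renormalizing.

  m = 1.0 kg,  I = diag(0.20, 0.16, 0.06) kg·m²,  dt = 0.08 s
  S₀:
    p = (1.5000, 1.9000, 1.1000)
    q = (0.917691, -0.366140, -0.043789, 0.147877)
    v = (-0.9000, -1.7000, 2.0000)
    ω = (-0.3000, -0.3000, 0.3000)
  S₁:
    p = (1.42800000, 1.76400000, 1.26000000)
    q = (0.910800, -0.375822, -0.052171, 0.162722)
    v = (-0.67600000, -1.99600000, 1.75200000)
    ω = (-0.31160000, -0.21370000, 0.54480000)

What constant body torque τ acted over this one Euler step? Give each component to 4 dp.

τ = (-0.0200, 0.1600, 0.1800)

Δω = ω₁−ω₀ = (-0.01160000, 0.08630000, 0.24480000)
precession coupling = (0.0090, -0.0126, -0.0036)
applied torque τ = (-0.0200, 0.1600, 0.1800)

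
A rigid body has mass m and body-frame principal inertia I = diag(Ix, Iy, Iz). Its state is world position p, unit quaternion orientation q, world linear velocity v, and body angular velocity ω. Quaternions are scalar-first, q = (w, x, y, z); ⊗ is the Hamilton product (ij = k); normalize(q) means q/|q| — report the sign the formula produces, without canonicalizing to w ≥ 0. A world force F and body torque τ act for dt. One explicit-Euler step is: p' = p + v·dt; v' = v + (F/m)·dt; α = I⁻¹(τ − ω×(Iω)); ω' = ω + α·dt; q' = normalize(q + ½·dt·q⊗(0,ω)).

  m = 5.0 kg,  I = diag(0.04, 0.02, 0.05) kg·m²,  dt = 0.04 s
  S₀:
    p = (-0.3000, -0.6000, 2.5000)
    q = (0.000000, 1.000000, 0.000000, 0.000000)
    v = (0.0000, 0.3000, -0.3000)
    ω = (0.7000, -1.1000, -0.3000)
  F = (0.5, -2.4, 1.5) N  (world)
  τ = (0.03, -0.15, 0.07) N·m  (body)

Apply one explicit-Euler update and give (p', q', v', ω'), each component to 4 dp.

a = (0.1000, -0.4800, 0.3000)
new position p' = (-0.3000, -0.5880, 2.4880)
v + (F/m)dt = (0.0040, 0.2808, -0.2880)
(τ − ω×Iω)/I = (0.5025, -7.6050, 1.0920)
new body rate ω' = (0.7201, -1.4042, -0.2563)
2q̇ = q⊗(0,ω) = (-0.7000000, 0.0000000, 0.3000000, -1.1000000)
q' = normalize(q + ½dt·q⊗(0,ω)) = (-0.0140, 0.9996, 0.0060, -0.0220)

p' = (-0.3000, -0.5880, 2.4880)
q' = (-0.0140, 0.9996, 0.0060, -0.0220)
v' = (0.0040, 0.2808, -0.2880)
ω' = (0.7201, -1.4042, -0.2563)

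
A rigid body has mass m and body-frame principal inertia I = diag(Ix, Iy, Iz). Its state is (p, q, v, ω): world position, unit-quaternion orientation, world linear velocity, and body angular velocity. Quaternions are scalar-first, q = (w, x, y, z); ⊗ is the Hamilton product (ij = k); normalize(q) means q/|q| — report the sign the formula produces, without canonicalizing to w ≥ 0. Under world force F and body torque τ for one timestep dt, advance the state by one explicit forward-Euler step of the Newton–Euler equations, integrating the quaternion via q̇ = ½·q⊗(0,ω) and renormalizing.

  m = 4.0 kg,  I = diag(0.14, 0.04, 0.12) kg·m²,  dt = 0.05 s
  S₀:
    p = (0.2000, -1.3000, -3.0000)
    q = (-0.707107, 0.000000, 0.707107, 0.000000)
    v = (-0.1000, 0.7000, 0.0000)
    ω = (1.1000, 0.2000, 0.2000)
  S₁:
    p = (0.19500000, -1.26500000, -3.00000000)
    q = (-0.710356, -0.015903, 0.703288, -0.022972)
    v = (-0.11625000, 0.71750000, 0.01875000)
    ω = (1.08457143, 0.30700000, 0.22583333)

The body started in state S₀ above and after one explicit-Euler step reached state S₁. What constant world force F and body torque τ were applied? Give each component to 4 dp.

v₁ − v₀ = (-0.01625000, 0.01750000, 0.01875000)
m·(v₁−v₀)/dt = (-1.3000, 1.4000, 1.5000)
ω₁ − ω₀ = (-0.01542857, 0.10700000, 0.02583333)
gyro term ω₀×Iω₀ = (0.0032, 0.0044, -0.0220)
τ = I·(Δω/dt) + ω₀×(Iω₀) = (-0.0400, 0.0900, 0.0400)

F = (-1.3000, 1.4000, 1.5000)
τ = (-0.0400, 0.0900, 0.0400)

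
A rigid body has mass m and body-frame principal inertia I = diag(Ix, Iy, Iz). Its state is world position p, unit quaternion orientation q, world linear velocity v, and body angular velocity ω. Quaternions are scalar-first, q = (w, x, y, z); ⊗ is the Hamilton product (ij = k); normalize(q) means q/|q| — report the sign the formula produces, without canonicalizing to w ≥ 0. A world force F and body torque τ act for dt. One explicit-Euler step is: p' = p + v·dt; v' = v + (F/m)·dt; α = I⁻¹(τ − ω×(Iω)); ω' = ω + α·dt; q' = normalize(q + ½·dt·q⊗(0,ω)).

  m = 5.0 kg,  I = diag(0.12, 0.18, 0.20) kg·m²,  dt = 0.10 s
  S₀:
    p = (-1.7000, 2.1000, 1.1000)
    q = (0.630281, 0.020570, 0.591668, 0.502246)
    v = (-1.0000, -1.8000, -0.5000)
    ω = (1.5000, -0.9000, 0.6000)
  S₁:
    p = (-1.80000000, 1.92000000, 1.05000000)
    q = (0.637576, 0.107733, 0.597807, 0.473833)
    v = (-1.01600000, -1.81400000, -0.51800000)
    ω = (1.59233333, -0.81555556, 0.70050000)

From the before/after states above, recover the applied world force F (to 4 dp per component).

F = (-0.8000, -0.7000, -0.9000)

v₁ − v₀ = (-0.01600000, -0.01400000, -0.01800000)
applied force F = (-0.8000, -0.7000, -0.9000)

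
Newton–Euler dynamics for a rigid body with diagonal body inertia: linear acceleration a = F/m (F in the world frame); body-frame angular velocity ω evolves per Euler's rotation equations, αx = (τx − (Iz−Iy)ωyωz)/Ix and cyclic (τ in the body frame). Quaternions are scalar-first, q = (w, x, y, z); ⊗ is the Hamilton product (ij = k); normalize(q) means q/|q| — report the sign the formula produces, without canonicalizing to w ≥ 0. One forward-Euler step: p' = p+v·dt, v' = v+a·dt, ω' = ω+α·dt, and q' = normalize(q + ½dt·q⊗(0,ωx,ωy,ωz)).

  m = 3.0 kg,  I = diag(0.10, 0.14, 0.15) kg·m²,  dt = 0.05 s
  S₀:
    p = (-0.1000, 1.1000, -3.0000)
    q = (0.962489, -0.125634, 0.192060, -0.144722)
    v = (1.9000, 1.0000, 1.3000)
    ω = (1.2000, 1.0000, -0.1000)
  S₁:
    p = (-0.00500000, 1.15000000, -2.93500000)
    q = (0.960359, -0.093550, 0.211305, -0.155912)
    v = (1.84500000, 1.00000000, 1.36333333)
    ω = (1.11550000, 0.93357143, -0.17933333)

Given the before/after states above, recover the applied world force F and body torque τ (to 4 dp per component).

ω₁ − ω₀ = (-0.08450000, -0.06642857, -0.07933333)
gyro term ω₀×Iω₀ = (-0.0010, 0.0060, 0.0480)
I·α + gyro = (-0.1700, -0.1800, -0.1900)
Δv = v₁−v₀ = (-0.05500000, 0.00000000, 0.06333333)
applied force F = (-3.3000, 0.0000, 3.8000)

F = (-3.3000, 0.0000, 3.8000)
τ = (-0.1700, -0.1800, -0.1900)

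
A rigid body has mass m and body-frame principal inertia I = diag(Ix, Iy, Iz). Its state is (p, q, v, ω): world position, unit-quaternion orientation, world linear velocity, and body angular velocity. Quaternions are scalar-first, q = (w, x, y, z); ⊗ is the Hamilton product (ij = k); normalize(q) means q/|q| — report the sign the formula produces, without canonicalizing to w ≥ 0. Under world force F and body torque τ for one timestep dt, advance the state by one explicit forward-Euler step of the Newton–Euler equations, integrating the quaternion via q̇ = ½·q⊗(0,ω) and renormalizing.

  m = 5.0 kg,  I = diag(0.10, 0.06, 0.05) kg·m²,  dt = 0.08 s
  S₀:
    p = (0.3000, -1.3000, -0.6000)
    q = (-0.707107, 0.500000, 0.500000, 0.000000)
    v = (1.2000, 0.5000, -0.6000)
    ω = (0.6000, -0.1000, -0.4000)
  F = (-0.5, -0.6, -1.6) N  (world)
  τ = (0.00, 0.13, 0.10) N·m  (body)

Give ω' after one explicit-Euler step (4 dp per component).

α = I⁻¹(τ − ω×Iω) = (0.0040, 2.3667, 1.9520)
new body rate ω' = (0.6003, 0.0893, -0.2438)

ω' = (0.6003, 0.0893, -0.2438)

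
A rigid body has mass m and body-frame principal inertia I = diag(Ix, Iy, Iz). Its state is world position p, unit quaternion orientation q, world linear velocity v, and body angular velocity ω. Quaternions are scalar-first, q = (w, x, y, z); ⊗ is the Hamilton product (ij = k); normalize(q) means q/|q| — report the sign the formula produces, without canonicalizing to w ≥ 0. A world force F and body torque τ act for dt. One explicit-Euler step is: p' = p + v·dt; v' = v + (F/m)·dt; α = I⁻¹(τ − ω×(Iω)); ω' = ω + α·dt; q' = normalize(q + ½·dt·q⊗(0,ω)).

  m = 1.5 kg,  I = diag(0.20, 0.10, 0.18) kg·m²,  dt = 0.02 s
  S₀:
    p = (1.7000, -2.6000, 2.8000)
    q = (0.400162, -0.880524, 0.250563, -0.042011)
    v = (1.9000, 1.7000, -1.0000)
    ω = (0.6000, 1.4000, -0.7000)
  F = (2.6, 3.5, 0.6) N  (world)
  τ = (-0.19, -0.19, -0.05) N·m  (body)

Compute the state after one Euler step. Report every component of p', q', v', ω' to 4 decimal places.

p' = (1.7380, -2.5660, 2.7800)
q' = (0.4016, -0.8792, 0.2497, -0.0586)
v' = (1.9347, 1.7467, -0.9920)
ω' = (0.5888, 1.3637, -0.6962)

angular accel α = (-0.5580, -1.8160, 0.1889)
new body rate ω' = (0.5888, 1.3637, -0.6962)
2q̇ = q⊗(0,ω) = (0.1481185, 0.1235185, -0.0813466, -1.6631848)
updated quaternion q' = (0.4016, -0.8792, 0.2497, -0.0586)
p + v·dt = (1.7380, -2.5660, 2.7800)
new velocity v' = (1.9347, 1.7467, -0.9920)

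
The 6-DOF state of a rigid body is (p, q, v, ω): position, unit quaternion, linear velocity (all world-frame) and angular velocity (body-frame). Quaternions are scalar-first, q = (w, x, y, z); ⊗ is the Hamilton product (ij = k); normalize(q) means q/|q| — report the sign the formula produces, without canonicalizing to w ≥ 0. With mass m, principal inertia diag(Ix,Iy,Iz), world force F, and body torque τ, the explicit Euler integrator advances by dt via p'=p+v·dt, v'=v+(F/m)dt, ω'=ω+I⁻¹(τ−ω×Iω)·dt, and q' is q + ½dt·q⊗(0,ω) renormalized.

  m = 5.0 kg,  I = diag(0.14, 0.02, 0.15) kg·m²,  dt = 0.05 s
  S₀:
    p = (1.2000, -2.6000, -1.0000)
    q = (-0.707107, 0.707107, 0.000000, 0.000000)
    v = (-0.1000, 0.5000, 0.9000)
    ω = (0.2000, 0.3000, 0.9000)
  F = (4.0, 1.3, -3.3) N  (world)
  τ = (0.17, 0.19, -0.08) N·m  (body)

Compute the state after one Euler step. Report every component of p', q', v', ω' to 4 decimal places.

p' = (1.1950, -2.5750, -0.9550)
q' = (-0.7104, 0.7034, -0.0212, -0.0106)
v' = (-0.0600, 0.5130, 0.8670)
ω' = (0.2482, 0.7795, 0.8757)

angular accel α = (0.9636, 9.5900, -0.4853)
ω' = ω + α·dt = (0.2482, 0.7795, 0.8757)
Hamilton product q⊗(0,ω) = (-0.1414214, -0.1414214, -0.8485284, -0.4242642)
q + ½dt·q⊗(0,ω), renormalized = (-0.7104, 0.7034, -0.0212, -0.0106)
linear accel F/m = (0.8000, 0.2600, -0.6600)
new position p' = (1.1950, -2.5750, -0.9550)
new velocity v' = (-0.0600, 0.5130, 0.8670)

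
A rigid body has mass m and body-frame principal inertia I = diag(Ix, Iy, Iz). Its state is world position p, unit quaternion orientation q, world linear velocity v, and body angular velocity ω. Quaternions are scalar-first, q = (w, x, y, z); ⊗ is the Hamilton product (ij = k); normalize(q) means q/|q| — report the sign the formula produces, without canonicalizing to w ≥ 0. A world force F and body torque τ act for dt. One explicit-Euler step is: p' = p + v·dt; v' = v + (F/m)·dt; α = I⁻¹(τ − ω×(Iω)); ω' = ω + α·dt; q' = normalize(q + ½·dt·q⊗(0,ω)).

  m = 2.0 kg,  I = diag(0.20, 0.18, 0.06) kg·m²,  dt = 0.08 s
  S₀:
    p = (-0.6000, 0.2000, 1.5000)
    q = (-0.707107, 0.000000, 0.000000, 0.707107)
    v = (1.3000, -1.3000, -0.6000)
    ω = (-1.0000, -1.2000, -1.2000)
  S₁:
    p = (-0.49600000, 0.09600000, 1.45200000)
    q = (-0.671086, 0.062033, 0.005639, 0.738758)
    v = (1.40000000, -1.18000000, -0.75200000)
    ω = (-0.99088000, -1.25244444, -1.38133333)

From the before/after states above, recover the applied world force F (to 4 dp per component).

Δv = v₁−v₀ = (0.10000000, 0.12000000, -0.15200000)
F = m·Δv/dt = (2.5000, 3.0000, -3.8000)

F = (2.5000, 3.0000, -3.8000)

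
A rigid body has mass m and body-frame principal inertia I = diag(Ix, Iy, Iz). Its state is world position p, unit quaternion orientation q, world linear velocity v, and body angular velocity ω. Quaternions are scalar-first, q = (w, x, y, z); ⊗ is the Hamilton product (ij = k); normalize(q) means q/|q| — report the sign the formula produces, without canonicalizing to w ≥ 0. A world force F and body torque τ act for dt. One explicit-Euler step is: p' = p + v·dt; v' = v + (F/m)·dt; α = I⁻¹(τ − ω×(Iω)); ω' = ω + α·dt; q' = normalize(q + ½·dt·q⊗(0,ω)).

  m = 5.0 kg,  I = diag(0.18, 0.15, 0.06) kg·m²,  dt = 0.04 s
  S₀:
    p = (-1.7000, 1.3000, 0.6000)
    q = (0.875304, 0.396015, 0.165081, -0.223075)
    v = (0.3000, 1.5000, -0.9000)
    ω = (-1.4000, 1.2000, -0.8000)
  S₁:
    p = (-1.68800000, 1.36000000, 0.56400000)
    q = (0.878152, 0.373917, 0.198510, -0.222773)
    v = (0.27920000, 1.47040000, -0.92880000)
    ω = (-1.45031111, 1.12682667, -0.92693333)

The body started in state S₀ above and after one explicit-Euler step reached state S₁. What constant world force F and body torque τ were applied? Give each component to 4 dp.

F = (-2.6000, -3.7000, -3.6000)
τ = (-0.1400, -0.1400, -0.1400)

v₁ − v₀ = (-0.02080000, -0.02960000, -0.02880000)
m·(v₁−v₀)/dt = (-2.6000, -3.7000, -3.6000)
ω₁ − ω₀ = (-0.05031111, -0.07317333, -0.12693333)
ω₀×(Iω₀) = (0.0864, 0.1344, 0.0504)
applied torque τ = (-0.1400, -0.1400, -0.1400)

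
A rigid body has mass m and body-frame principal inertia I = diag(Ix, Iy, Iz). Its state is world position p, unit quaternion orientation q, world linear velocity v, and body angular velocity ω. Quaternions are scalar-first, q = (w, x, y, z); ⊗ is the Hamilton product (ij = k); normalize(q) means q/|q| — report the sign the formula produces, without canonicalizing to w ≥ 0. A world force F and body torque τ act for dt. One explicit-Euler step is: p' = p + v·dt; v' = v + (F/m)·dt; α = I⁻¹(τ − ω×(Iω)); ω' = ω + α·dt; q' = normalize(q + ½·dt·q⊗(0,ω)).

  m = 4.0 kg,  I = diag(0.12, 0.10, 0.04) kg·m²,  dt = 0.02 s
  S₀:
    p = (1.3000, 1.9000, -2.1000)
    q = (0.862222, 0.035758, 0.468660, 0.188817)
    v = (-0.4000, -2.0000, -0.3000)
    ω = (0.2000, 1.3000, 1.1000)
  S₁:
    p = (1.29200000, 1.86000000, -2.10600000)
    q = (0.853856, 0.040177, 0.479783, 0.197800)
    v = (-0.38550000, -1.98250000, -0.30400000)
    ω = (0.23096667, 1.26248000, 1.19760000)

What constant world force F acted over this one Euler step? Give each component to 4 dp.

F = (2.9000, 3.5000, -0.8000)

v₁ − v₀ = (0.01450000, 0.01750000, -0.00400000)
m·(v₁−v₀)/dt = (2.9000, 3.5000, -0.8000)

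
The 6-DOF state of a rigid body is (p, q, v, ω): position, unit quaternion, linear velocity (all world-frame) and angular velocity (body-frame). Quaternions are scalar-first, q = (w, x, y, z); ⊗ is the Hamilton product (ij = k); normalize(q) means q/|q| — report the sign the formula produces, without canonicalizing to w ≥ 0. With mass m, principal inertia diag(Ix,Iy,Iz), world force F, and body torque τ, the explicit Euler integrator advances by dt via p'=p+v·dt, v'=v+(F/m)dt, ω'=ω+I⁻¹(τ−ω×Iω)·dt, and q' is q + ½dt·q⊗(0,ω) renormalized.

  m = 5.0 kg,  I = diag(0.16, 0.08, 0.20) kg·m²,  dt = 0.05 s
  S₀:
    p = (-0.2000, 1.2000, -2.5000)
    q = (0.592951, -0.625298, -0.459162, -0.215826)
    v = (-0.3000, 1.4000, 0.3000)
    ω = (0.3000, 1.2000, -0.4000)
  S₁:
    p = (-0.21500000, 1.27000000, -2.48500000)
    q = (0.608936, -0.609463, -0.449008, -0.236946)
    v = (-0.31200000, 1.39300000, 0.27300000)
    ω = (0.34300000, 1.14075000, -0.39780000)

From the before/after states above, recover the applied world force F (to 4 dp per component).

v₁ − v₀ = (-0.01200000, -0.00700000, -0.02700000)
m·(v₁−v₀)/dt = (-1.2000, -0.7000, -2.7000)

F = (-1.2000, -0.7000, -2.7000)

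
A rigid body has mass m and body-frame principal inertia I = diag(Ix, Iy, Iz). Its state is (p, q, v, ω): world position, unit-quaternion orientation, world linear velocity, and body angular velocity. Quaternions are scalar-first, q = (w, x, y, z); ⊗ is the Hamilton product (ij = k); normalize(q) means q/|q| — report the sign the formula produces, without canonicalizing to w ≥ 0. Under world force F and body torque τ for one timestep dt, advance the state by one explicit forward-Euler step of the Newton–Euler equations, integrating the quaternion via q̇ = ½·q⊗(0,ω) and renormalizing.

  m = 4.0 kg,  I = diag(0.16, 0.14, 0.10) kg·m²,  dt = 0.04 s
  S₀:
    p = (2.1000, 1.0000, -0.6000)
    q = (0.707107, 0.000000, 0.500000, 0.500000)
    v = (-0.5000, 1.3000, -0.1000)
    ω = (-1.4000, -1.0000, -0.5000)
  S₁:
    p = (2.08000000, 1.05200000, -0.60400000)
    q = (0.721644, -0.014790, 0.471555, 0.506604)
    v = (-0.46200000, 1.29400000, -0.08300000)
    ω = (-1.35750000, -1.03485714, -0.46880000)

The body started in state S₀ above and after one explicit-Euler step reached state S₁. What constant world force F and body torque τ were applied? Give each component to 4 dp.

rate change Δω = (0.04250000, -0.03485714, 0.03120000)
precession coupling = (-0.0200, 0.0420, -0.0280)
applied torque τ = (0.1500, -0.0800, 0.0500)
velocity change Δv = (0.03800000, -0.00600000, 0.01700000)
F = m·Δv/dt = (3.8000, -0.6000, 1.7000)

F = (3.8000, -0.6000, 1.7000)
τ = (0.1500, -0.0800, 0.0500)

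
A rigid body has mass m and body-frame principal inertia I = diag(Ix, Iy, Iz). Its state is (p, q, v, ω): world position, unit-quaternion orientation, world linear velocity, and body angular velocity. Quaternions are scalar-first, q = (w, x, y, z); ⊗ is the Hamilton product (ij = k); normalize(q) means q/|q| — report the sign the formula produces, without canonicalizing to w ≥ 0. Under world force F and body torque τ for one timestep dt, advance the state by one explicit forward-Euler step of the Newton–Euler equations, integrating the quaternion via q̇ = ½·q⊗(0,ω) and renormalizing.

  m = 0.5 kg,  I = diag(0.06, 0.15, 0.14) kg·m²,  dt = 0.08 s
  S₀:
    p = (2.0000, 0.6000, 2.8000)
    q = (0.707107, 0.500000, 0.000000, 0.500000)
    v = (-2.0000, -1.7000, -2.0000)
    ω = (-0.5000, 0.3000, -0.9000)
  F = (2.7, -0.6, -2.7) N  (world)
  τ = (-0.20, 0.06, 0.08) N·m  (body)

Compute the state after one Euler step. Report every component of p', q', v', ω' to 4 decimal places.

p' = (1.8400, 0.4640, 2.6400)
q' = (0.7344, 0.4794, 0.0165, 0.4801)
v' = (-1.5680, -1.7960, -2.4320)
ω' = (-0.7703, 0.3512, -0.8466)

angular accel α = (-3.3783, 0.6400, 0.6679)
new body rate ω' = (-0.7703, 0.3512, -0.8466)
Hamilton product q⊗(0,ω) = (0.7000000, -0.5035535, 0.4121321, -0.4863963)
q + ½dt·q⊗(0,ω), renormalized = (0.7344, 0.4794, 0.0165, 0.4801)
p + v·dt = (1.8400, 0.4640, 2.6400)
v + (F/m)dt = (-1.5680, -1.7960, -2.4320)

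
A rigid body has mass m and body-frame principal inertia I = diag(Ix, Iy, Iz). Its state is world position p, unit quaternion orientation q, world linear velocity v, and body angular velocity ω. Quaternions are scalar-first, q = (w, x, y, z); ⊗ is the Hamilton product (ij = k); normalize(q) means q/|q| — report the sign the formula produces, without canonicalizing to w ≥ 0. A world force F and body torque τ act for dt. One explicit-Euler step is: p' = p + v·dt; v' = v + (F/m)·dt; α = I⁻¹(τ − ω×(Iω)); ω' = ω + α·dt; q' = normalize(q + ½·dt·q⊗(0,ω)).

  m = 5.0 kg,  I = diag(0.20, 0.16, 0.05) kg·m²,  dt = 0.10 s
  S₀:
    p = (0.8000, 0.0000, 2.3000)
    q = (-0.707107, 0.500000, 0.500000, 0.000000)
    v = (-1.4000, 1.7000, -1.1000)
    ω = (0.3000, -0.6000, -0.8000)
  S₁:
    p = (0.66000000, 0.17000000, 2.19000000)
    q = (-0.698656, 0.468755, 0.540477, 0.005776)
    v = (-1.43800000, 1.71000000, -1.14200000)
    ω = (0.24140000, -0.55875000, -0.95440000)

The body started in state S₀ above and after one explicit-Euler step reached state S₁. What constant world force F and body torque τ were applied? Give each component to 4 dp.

v₁ − v₀ = (-0.03800000, 0.01000000, -0.04200000)
applied force F = (-1.9000, 0.5000, -2.1000)
Δω = ω₁−ω₀ = (-0.05860000, 0.04125000, -0.15440000)
gyro term ω₀×Iω₀ = (-0.0528, -0.0360, 0.0072)
I·α + gyro = (-0.1700, 0.0300, -0.0700)

F = (-1.9000, 0.5000, -2.1000)
τ = (-0.1700, 0.0300, -0.0700)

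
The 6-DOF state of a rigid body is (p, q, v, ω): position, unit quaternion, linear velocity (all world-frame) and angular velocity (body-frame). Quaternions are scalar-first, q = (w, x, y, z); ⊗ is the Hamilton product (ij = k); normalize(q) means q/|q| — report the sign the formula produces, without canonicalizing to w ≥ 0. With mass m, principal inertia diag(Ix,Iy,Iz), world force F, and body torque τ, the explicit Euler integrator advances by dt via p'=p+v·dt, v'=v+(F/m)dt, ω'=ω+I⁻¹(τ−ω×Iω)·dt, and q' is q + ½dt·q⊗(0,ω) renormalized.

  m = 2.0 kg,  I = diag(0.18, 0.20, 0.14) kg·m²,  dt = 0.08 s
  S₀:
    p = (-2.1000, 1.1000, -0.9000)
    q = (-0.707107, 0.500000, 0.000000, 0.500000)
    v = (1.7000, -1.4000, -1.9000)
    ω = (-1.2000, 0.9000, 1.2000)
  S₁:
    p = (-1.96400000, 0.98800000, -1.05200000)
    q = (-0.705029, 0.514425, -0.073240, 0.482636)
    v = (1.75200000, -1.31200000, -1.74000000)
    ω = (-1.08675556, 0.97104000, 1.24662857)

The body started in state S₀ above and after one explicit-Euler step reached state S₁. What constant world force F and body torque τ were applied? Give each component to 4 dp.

velocity change Δv = (0.05200000, 0.08800000, 0.16000000)
applied force F = (1.3000, 2.2000, 4.0000)
Δω = ω₁−ω₀ = (0.11324444, 0.07104000, 0.04662857)
precession coupling = (-0.0648, -0.0576, -0.0216)
applied torque τ = (0.1900, 0.1200, 0.0600)

F = (1.3000, 2.2000, 4.0000)
τ = (0.1900, 0.1200, 0.0600)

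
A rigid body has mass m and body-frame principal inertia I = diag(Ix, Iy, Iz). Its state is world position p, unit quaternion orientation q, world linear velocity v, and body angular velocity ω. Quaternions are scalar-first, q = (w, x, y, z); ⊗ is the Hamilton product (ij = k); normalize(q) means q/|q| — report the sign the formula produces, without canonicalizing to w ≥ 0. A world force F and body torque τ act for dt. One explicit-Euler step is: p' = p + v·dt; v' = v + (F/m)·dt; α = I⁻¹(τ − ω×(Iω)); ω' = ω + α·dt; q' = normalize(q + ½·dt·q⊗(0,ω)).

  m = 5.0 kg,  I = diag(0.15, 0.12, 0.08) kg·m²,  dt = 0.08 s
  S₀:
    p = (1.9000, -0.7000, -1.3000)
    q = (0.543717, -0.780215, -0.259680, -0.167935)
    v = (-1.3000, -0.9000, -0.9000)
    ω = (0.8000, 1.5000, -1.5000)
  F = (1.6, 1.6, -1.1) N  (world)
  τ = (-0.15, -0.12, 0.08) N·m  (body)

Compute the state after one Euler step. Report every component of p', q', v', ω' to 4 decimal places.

gyro term ω×Iω = (0.0900, -0.0840, -0.0360)
(τ − ω×Iω)/I = (-1.6000, -0.3000, 1.4500)
ω + α·dt = (0.6720, 1.4760, -1.3840)
2q̇ = q⊗(0,ω) = (0.7617895, 1.0763961, -0.4890950, -1.7781540)
q + ½dt·q⊗(0,ω), renormalized = (0.5718, -0.7341, -0.2781, -0.2381)
a = F/m = (0.3200, 0.3200, -0.2200)
p + v·dt = (1.7960, -0.7720, -1.3720)
v' = v + a·dt = (-1.2744, -0.8744, -0.9176)

p' = (1.7960, -0.7720, -1.3720)
q' = (0.5718, -0.7341, -0.2781, -0.2381)
v' = (-1.2744, -0.8744, -0.9176)
ω' = (0.6720, 1.4760, -1.3840)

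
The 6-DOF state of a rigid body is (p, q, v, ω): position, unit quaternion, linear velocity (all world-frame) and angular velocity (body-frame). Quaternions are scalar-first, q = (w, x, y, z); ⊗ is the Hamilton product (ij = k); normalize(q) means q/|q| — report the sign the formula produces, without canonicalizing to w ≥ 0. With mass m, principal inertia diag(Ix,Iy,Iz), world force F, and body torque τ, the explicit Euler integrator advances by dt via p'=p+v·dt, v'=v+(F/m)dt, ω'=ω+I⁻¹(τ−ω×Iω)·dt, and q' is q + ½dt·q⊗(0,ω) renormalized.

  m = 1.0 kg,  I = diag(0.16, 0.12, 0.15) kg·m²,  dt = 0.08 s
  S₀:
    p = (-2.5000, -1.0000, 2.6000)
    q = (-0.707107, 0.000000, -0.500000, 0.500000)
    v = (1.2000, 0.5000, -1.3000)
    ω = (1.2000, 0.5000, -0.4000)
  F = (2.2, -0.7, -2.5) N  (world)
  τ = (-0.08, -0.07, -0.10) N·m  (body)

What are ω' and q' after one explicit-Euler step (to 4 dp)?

gyro term ω×Iω = (-0.0060, -0.0048, -0.0240)
α = I⁻¹(τ − ω×Iω) = (-0.4625, -0.5433, -0.5067)
ω' = ω + α·dt = (1.1630, 0.4565, -0.4405)
2q̇ = q⊗(0,ω) = (0.4500000, -0.8985284, 0.2464465, 0.8828428)
q' = normalize(q + ½dt·q⊗(0,ω)) = (-0.6881, -0.0359, -0.4894, 0.5345)

ω' = (1.1630, 0.4565, -0.4405)
q' = (-0.6881, -0.0359, -0.4894, 0.5345)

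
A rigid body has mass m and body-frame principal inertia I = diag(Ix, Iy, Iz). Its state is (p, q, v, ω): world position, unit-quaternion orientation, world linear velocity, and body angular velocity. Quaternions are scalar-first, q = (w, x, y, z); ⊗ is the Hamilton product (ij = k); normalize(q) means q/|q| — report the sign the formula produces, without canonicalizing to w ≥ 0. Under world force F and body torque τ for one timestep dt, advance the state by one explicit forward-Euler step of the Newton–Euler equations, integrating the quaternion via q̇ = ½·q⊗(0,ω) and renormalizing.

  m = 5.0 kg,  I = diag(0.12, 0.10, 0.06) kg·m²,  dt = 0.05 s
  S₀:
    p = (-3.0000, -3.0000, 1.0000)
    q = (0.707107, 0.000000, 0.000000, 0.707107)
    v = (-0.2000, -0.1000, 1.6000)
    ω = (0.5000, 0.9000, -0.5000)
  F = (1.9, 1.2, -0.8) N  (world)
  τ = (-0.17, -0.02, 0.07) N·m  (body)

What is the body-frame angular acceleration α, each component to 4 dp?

α = (-1.5667, -0.0500, 1.3167)

ω×(Iω) gyroscopic = (0.0180, -0.0150, -0.0090)
angular accel α = (-1.5667, -0.0500, 1.3167)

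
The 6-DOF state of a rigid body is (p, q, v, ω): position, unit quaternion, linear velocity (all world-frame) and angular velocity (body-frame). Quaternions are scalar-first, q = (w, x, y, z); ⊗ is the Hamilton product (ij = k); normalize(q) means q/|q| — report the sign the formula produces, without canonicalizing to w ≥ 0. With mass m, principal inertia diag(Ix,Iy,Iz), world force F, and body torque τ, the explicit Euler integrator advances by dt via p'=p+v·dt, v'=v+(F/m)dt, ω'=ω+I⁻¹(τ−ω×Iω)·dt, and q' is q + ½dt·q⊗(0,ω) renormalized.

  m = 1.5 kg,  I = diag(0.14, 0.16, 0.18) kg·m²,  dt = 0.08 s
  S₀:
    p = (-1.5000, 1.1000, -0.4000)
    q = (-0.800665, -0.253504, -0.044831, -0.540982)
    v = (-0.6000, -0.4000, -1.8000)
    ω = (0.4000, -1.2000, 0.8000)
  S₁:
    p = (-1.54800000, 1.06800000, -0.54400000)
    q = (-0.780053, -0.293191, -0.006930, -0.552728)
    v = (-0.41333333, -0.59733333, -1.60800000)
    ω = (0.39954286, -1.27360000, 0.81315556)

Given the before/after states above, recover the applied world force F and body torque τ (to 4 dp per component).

F = (3.5000, -3.7000, 3.6000)
τ = (-0.0200, -0.1600, 0.0200)

Δω = ω₁−ω₀ = (-0.00045714, -0.07360000, 0.01315556)
τ = I·(Δω/dt) + ω₀×(Iω₀) = (-0.0200, -0.1600, 0.0200)
v₁ − v₀ = (0.18666667, -0.19733333, 0.19200000)
F = m·Δv/dt = (3.5000, -3.7000, 3.6000)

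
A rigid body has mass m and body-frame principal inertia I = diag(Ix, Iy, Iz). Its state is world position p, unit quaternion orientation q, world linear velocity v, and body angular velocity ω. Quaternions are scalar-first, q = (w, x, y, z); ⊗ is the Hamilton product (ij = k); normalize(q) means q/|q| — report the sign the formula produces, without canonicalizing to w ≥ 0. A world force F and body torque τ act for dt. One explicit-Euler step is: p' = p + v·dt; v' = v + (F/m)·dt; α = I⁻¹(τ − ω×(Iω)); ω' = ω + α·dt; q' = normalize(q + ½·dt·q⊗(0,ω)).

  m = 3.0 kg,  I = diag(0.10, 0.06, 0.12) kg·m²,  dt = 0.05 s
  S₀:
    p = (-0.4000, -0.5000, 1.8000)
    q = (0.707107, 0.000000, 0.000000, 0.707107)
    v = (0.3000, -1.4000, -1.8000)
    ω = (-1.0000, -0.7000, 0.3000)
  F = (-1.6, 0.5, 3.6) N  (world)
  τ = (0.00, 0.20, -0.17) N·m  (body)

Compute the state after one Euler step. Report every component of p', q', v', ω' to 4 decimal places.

p' = (-0.3850, -0.5700, 1.7100)
q' = (0.7015, -0.0053, -0.0300, 0.7121)
v' = (0.2733, -1.3917, -1.7400)
ω' = (-0.9937, -0.5383, 0.2408)

ω×(Iω) gyroscopic = (-0.0126, 0.0060, -0.0280)
α = I⁻¹(τ − ω×Iω) = (0.1260, 3.2333, -1.1833)
new body rate ω' = (-0.9937, -0.5383, 0.2408)
Hamilton product q⊗(0,ω) = (-0.2121321, -0.2121321, -1.2020819, 0.2121321)
updated quaternion q' = (0.7015, -0.0053, -0.0300, 0.7121)
a = (-0.5333, 0.1667, 1.2000)
p + v·dt = (-0.3850, -0.5700, 1.7100)
v' = v + a·dt = (0.2733, -1.3917, -1.7400)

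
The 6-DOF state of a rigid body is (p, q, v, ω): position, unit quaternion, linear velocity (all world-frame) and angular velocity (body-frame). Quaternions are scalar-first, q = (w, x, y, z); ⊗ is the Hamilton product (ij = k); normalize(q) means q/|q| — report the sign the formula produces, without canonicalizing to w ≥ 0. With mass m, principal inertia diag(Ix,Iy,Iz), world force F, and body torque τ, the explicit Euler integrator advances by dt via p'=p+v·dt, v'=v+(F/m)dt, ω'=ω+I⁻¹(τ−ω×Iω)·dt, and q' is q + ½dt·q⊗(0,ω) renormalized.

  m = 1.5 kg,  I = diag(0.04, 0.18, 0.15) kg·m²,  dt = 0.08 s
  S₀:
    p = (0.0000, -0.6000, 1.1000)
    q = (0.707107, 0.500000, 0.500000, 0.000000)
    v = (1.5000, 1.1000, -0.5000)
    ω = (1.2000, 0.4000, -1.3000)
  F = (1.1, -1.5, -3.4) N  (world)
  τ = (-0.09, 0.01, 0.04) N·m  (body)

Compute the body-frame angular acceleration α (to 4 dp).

precession coupling ω×(Iω) = (0.0156, 0.1716, 0.0672)
α = I⁻¹(τ − ω×Iω) = (-2.6400, -0.8978, -0.1813)

α = (-2.6400, -0.8978, -0.1813)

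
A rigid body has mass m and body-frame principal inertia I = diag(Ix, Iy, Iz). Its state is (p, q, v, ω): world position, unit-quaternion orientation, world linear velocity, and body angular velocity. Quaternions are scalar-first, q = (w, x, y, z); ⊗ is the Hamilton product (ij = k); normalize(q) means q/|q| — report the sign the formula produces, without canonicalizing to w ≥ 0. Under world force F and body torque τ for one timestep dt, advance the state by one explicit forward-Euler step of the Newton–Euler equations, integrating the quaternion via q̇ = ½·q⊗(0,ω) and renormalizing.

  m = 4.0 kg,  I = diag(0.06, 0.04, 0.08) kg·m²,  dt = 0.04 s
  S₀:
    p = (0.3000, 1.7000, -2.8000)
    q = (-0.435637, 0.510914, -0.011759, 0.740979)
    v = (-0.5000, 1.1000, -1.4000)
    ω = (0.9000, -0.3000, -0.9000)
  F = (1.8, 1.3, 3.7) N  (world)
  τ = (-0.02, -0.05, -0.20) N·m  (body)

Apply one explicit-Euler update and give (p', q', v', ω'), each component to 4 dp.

p' = (0.2800, 1.7440, -2.8560)
q' = (-0.4314, 0.5076, 0.0134, 0.7457)
v' = (-0.4820, 1.1130, -1.3630)
ω' = (0.8795, -0.3662, -1.0027)

ω×(Iω) gyroscopic = (0.0108, 0.0162, 0.0054)
(τ − ω×Iω)/I = (-0.5133, -1.6550, -2.5675)
ω' = ω + α·dt = (0.8795, -0.3662, -1.0027)
q⊗(0,ω) = (0.2035308, -0.1591965, 1.2573948, 0.2493822)
updated quaternion q' = (-0.4314, 0.5076, 0.0134, 0.7457)
a = F/m = (0.4500, 0.3250, 0.9250)
new position p' = (0.2800, 1.7440, -2.8560)
v' = v + a·dt = (-0.4820, 1.1130, -1.3630)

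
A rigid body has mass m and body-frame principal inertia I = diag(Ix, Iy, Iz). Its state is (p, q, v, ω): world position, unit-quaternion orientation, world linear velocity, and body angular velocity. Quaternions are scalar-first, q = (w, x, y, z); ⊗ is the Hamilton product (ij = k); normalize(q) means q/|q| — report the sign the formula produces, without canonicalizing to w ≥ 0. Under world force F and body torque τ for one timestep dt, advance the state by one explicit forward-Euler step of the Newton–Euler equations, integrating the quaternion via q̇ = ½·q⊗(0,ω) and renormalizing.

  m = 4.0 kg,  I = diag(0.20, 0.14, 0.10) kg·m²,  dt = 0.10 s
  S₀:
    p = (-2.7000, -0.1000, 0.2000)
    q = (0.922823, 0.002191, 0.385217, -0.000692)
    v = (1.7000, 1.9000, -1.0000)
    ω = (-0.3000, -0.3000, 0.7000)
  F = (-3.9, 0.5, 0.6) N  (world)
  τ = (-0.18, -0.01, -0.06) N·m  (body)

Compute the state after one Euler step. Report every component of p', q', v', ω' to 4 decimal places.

linear accel F/m = (-0.9750, 0.1250, 0.1500)
new position p' = (-2.5300, 0.0900, 0.1000)
v' = v + a·dt = (1.6025, 1.9125, -0.9850)
angular accel α = (-0.9420, 0.0786, -0.5460)
ω' = ω + α·dt = (-0.3942, -0.2921, 0.6454)
Hamilton product q⊗(0,ω) = (0.1167068, -0.0074026, -0.2781730, 0.7608839)
q + ½dt·q⊗(0,ω), renormalized = (0.9279, 0.0018, 0.3710, 0.0373)

p' = (-2.5300, 0.0900, 0.1000)
q' = (0.9279, 0.0018, 0.3710, 0.0373)
v' = (1.6025, 1.9125, -0.9850)
ω' = (-0.3942, -0.2921, 0.6454)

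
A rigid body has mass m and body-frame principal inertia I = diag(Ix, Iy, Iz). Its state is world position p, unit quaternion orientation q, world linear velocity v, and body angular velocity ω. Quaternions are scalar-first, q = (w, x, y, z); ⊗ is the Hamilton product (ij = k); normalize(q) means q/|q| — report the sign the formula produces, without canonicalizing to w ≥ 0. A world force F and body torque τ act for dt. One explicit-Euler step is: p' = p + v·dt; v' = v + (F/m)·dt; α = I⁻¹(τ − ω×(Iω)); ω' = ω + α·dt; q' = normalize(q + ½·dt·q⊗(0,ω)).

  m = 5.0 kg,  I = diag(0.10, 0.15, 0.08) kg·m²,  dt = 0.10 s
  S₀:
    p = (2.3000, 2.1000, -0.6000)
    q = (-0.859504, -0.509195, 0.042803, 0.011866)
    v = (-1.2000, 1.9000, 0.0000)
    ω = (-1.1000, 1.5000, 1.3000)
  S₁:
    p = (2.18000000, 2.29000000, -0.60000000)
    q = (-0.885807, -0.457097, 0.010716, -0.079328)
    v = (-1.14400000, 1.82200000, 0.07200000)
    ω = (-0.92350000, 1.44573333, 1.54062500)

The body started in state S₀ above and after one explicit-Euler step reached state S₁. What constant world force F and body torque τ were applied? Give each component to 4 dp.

F = (2.8000, -3.9000, 3.6000)
τ = (0.0400, -0.1100, 0.1100)

rate change Δω = (0.17650000, -0.05426667, 0.24062500)
ω₀×(Iω₀) = (-0.1365, -0.0286, -0.0825)
I·α + gyro = (0.0400, -0.1100, 0.1100)
velocity change Δv = (0.05600000, -0.07800000, 0.07200000)
applied force F = (2.8000, -3.9000, 3.6000)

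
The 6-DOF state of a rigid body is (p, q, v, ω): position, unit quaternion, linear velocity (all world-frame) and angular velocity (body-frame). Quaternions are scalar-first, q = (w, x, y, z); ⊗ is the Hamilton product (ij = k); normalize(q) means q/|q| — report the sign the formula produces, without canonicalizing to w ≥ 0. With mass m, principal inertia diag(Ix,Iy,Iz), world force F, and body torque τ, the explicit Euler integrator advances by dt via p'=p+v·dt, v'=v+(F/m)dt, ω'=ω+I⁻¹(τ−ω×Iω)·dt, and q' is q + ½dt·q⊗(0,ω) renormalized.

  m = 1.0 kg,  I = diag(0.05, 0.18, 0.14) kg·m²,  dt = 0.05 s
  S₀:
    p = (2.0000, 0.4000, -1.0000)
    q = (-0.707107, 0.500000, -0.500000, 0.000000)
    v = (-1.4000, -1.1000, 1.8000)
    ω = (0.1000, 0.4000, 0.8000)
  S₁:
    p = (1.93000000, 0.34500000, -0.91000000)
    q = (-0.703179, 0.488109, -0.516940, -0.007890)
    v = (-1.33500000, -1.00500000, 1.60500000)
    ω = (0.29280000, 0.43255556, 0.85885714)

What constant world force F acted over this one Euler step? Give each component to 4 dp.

F = (1.3000, 1.9000, -3.9000)

v₁ − v₀ = (0.06500000, 0.09500000, -0.19500000)
applied force F = (1.3000, 1.9000, -3.9000)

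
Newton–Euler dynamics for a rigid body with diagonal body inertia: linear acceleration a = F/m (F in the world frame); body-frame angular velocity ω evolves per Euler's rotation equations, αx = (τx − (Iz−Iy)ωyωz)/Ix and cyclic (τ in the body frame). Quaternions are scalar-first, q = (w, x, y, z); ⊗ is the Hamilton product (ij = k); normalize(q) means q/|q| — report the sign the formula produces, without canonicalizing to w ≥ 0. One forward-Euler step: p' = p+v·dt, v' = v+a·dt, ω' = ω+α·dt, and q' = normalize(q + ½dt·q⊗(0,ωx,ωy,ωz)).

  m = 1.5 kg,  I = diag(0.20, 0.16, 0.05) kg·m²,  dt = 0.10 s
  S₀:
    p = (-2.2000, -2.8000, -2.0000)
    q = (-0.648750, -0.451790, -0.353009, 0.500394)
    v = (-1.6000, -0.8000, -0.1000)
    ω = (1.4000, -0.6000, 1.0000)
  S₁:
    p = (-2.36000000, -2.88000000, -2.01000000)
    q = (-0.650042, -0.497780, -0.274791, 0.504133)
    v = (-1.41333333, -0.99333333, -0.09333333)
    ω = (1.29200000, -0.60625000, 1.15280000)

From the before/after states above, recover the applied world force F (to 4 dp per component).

F = (2.8000, -2.9000, 0.1000)

Δv = v₁−v₀ = (0.18666667, -0.19333333, 0.00666667)
applied force F = (2.8000, -2.9000, 0.1000)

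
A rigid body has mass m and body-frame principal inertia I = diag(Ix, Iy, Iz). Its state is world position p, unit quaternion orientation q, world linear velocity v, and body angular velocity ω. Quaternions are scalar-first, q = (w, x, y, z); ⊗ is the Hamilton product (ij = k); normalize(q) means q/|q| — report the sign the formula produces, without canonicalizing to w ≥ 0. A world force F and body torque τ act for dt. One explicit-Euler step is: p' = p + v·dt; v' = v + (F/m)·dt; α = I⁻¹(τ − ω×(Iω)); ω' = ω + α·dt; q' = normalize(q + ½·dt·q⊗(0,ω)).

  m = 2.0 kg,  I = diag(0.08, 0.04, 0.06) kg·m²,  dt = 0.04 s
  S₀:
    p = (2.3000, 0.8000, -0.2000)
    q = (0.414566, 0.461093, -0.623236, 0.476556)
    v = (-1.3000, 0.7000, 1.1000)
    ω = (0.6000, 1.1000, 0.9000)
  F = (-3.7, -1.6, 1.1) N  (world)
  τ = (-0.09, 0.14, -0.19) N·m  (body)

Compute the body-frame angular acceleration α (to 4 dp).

α = (-1.3725, 3.2300, -2.7267)

ω×(Iω) gyroscopic = (0.0198, 0.0108, -0.0264)
angular accel α = (-1.3725, 3.2300, -2.7267)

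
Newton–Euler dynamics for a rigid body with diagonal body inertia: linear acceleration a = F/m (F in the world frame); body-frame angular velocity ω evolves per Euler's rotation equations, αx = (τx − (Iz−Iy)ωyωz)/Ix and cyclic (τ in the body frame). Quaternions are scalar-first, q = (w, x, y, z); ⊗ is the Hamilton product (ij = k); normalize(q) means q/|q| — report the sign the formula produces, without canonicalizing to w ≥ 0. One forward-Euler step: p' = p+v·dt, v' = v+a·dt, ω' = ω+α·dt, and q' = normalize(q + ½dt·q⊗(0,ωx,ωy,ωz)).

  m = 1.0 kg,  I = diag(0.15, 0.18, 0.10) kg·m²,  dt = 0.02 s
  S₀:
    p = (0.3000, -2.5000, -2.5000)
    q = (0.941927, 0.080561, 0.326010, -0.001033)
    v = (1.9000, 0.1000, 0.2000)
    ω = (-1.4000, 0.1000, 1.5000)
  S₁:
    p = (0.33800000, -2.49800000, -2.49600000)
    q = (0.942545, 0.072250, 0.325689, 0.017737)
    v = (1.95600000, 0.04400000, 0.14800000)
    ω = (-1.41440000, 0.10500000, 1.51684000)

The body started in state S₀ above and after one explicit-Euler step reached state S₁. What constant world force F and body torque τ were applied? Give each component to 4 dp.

v₁ − v₀ = (0.05600000, -0.05600000, -0.05200000)
F = m·Δv/dt = (2.8000, -2.8000, -2.6000)
Δω = ω₁−ω₀ = (-0.01440000, 0.00500000, 0.01684000)
gyro term ω₀×Iω₀ = (-0.0120, -0.1050, -0.0042)
τ = I·(Δω/dt) + ω₀×(Iω₀) = (-0.1200, -0.0600, 0.0800)

F = (2.8000, -2.8000, -2.6000)
τ = (-0.1200, -0.0600, 0.0800)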